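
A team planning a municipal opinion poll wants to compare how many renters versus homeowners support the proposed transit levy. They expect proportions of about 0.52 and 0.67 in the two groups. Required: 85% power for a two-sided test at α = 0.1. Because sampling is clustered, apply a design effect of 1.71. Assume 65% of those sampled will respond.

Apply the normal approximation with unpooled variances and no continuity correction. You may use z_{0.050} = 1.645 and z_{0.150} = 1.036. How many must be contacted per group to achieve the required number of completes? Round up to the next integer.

n = (z_{α/2} + z_β)² · [p₁(1−p₁) + p₂(1−p₂)] / (p₁ − p₂)²
  = (1.645 + 1.036)² · (0.52·0.48 + 0.67·0.33) / (-0.15)²
  = (2.681)² · (0.2496 + 0.2211) / 0.0225
  = 7.1878 · 0.4707 / 0.0225
  = 150.37
Design effect: 1.71 × 150.37 = 257.13.
Adjust for 65% response: 257.13 / 0.65 = 395.58.
Round up → n = 396 per group.

n = 396 per group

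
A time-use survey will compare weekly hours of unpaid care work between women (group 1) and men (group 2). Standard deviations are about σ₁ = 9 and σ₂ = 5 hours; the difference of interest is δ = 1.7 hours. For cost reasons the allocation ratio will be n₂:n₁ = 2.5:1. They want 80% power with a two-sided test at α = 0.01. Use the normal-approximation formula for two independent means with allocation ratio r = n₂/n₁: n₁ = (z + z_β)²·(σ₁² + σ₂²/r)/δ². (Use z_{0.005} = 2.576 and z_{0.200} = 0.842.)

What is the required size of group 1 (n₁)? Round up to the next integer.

n₁ = 368

n₁ = (z_{α/2} + z_β)² · (σ₁² + σ₂²/r) / δ²
   = (2.576 + 0.842)² · (9² + 5²/2.5) / 1.7²
   = 11.6827 · (81 + 10) / 2.89
   = 11.6827 · 91 / 2.89
   = 367.86
Round up → n₁ = 368; n₂ = r·n₁ = 2.5 × 368 = 920.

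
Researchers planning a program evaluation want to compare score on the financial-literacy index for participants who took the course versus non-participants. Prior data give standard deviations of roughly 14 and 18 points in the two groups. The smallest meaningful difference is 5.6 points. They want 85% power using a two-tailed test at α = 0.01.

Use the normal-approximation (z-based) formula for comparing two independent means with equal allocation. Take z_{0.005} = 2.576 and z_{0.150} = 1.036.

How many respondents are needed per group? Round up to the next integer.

n = 217 per group

n = (z_{α/2} + z_β)² · (σ₁² + σ₂²) / δ²
  = (2.576 + 1.036)² · (14² + 18² = 520) / 5.6²
  = 13.0465 · 520 / 31.36
  = 216.33
Round up → n = 217 per group.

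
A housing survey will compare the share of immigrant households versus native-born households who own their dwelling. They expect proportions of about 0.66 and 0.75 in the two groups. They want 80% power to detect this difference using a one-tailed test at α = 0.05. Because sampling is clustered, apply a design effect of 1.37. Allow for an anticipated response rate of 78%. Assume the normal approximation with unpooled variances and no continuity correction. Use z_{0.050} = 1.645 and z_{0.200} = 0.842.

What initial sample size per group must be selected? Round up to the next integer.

n = 553 per group

n = (z_α + z_β)² · [p₁(1−p₁) + p₂(1−p₂)] / (p₁ − p₂)²
  = (1.645 + 0.842)² · (0.66·0.34 + 0.75·0.25) / (-0.09)²
  = (2.487)² · (0.2244 + 0.1875) / 0.0081
  = 6.1852 · 0.4119 / 0.0081
  = 314.53
Design effect: 1.37 × 314.53 = 430.90.
Adjust for 78% response: 430.90 / 0.78 = 552.44.
Round up → n = 553 per group.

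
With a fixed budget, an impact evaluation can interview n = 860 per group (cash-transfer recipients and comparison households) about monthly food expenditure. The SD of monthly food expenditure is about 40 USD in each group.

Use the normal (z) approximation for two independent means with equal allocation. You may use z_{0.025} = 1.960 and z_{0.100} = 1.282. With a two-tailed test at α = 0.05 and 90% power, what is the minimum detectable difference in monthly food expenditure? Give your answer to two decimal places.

Minimum detectable difference ≈ 6.25 USD

δ = (z_{α/2} + z_β) · √((σ₁²+σ₂²)/n)
  = (1.960 + 1.282) · √(3200/860)
  = 3.242 · √3.7209
  = 3.242 · 1.9290
  = 6.2537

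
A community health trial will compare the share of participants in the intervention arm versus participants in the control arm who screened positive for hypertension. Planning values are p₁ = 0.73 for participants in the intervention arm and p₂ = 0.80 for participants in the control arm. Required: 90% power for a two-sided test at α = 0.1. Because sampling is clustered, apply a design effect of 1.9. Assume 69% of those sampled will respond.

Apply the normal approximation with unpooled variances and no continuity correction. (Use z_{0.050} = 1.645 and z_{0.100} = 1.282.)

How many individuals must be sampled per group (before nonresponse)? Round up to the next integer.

n = 1720 per group

n = (z_{α/2} + z_β)² · [p₁(1−p₁) + p₂(1−p₂)] / (p₁ − p₂)²
  = (1.645 + 1.282)² · (0.73·0.27 + 0.80·0.20) / (-0.07)²
  = (2.927)² · (0.1971 + 0.1600) / 0.0049
  = 8.5673 · 0.3571 / 0.0049
  = 624.37
Design effect: 1.9 × 624.37 = 1186.30.
Adjust for 69% response: 1186.30 / 0.69 = 1719.27.
Round up → n = 1720 per group.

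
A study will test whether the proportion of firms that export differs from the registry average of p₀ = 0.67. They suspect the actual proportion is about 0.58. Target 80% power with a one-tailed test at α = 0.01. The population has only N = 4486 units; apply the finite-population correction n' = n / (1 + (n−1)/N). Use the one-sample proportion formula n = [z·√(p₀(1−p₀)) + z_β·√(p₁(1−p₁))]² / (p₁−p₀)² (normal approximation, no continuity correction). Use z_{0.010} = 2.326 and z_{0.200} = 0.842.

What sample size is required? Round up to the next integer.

n = 265

n = [z_α·√(p₀q₀) + z_β·√(p₁q₁)]² / (p₁ − p₀)²
  = [2.326·√(0.67·0.33) + 0.842·√(0.58·0.42)]² / (-0.09)²
  = [2.326·0.4702 + 0.842·0.4936]² / 0.0081
  = [1.5093]² / 0.0081
  = 281.23
Finite-population correction (N = 4486): 281.23 / (1 + (281.23 − 1)/4486) = 264.69.
Round up → n = 265.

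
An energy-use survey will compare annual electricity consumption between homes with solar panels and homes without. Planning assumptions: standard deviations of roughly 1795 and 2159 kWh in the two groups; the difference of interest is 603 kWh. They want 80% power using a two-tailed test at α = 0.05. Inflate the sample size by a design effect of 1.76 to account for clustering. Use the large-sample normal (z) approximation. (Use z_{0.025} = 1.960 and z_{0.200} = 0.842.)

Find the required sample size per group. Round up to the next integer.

n = (z_{α/2} + z_β)² · (σ₁² + σ₂²) / δ²
  = (1.960 + 0.842)² · (1795² + 2159² = 7883306) / 603²
  = 7.8512 · 7883306 / 363609
  = 170.22
Design effect: 1.76 × 170.22 = 299.59.
Round up → n = 300 per group.

n = 300 per group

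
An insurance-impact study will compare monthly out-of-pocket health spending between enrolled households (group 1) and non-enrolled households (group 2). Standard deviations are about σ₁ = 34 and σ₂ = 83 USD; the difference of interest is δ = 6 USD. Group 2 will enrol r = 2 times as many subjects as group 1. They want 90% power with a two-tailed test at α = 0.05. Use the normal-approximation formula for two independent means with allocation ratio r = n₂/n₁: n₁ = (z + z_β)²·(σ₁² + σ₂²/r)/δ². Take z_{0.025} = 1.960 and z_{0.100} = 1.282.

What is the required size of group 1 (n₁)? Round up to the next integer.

n₁ = (z_{α/2} + z_β)² · (σ₁² + σ₂²/r) / δ²
   = (1.960 + 1.282)² · (34² + 83²/2) / 6²
   = 10.5106 · (1156 + 3444.5) / 36
   = 10.5106 · 4600.5 / 36
   = 1343.16
Round up → n₁ = 1344; n₂ = r·n₁ = 2 × 1344 = 2688.

n₁ = 1344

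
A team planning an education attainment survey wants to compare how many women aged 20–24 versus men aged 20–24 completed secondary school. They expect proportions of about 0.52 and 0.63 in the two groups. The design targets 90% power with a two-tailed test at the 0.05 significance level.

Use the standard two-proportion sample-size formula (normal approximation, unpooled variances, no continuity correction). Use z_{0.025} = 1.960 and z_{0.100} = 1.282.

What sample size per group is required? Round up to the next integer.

n = 420 per group

n = (z_{α/2} + z_β)² · [p₁(1−p₁) + p₂(1−p₂)] / (p₁ − p₂)²
  = (1.960 + 1.282)² · (0.52·0.48 + 0.63·0.37) / (-0.11)²
  = (3.242)² · (0.2496 + 0.2331) / 0.0121
  = 10.5106 · 0.4827 / 0.0121
  = 419.29
Round up → n = 420 per group.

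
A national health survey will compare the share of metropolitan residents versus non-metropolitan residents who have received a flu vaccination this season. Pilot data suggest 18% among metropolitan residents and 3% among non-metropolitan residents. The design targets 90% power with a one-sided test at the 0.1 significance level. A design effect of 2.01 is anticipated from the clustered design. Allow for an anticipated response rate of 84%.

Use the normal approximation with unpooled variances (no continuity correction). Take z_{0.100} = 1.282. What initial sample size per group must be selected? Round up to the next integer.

n = 124 per group

n = (z_α + z_β)² · [p₁(1−p₁) + p₂(1−p₂)] / (p₁ − p₂)²
  = (1.282 + 1.282)² · (0.18·0.82 + 0.03·0.97) / (0.15)²
  = (2.564)² · (0.1476 + 0.0291) / 0.0225
  = 6.5741 · 0.1767 / 0.0225
  = 51.63
Design effect: 2.01 × 51.63 = 103.77.
Adjust for 84% response: 103.77 / 0.84 = 123.54.
Round up → n = 124 per group.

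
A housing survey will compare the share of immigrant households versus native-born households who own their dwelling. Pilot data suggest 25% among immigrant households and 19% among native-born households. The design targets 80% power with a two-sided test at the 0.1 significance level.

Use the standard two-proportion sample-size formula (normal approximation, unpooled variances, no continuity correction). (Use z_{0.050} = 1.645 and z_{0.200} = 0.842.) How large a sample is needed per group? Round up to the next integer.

n = 587 per group

n = (z_{α/2} + z_β)² · [p₁(1−p₁) + p₂(1−p₂)] / (p₁ − p₂)²
  = (1.645 + 0.842)² · (0.25·0.75 + 0.19·0.81) / (0.06)²
  = (2.487)² · (0.1875 + 0.1539) / 0.0036
  = 6.1852 · 0.3414 / 0.0036
  = 586.56
Round up → n = 587 per group.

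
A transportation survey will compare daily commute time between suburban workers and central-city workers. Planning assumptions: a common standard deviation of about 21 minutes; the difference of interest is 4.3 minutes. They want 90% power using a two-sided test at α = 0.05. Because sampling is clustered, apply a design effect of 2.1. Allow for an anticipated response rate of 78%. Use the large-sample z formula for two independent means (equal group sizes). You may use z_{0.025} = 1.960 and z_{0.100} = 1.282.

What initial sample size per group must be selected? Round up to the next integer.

n = 1350 per group

n = (z_{α/2} + z_β)² · (σ₁² + σ₂²) / δ²
  = (1.960 + 1.282)² · (2·21² = 882) / 4.3²
  = 10.5106 · 882 / 18.49
  = 501.37
Design effect: 2.1 × 501.37 = 1052.88.
Adjust for 78% response: 1052.88 / 0.78 = 1349.84.
Round up → n = 1350 per group.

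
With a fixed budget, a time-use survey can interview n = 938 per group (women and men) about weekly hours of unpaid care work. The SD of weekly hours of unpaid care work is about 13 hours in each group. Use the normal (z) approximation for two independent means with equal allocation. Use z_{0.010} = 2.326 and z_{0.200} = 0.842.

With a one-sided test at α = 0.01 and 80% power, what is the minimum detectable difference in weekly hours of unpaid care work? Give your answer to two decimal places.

Minimum detectable difference ≈ 1.90 hours

δ = (z_α + z_β) · √((σ₁²+σ₂²)/n)
  = (2.326 + 0.842) · √(338/938)
  = 3.168 · √0.36034
  = 3.168 · 0.6003
  = 1.9017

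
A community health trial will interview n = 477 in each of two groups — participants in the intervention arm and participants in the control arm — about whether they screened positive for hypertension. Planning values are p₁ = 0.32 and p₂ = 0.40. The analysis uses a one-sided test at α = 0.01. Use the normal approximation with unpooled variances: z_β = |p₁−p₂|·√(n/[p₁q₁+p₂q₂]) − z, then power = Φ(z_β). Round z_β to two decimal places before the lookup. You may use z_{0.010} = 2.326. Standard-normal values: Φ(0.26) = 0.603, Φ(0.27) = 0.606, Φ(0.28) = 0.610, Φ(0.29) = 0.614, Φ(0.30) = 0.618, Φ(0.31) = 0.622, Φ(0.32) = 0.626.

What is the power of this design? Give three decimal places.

z_β = |p₁−p₂|·√(n/[p₁q₁+p₂q₂]) − z_α
    = 0.08 · √(477/0.4576) − 2.326
    = 0.08 · 32.2861 − 2.326
    = 2.5829 − 2.326 = 0.2569 → 0.26
Power = Φ(0.26) = 0.603.

Power ≈ 0.603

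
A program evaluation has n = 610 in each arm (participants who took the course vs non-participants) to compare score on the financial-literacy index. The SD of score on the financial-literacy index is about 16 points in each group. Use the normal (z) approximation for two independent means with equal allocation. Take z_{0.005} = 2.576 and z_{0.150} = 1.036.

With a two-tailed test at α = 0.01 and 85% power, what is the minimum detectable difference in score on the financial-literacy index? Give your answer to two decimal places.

δ = (z_{α/2} + z_β) · √((σ₁²+σ₂²)/n)
  = (2.576 + 1.036) · √(512/610)
  = 3.612 · √0.83934
  = 3.612 · 0.9162
  = 3.3092

Minimum detectable difference ≈ 3.31 points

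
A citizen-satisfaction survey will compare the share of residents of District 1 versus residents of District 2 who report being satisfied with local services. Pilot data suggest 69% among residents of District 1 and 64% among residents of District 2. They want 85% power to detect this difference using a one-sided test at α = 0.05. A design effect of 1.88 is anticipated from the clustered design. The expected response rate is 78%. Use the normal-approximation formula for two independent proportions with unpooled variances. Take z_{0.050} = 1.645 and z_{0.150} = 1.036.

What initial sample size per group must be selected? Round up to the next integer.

n = (z_α + z_β)² · [p₁(1−p₁) + p₂(1−p₂)] / (p₁ − p₂)²
  = (1.645 + 1.036)² · (0.69·0.31 + 0.64·0.36) / (0.05)²
  = (2.681)² · (0.2139 + 0.2304) / 0.0025
  = 7.1878 · 0.4443 / 0.0025
  = 1277.41
Design effect: 1.88 × 1277.41 = 2401.53.
Adjust for 78% response: 2401.53 / 0.78 = 3078.88.
Round up → n = 3079 per group.

n = 3079 per group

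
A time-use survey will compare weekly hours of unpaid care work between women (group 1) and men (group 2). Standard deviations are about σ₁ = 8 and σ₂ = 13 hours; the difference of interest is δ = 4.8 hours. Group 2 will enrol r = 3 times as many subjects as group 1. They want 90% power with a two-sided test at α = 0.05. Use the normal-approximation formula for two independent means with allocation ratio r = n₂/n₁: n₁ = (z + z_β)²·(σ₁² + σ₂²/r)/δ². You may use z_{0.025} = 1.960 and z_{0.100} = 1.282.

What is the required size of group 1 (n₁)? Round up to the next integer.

n₁ = 55

n₁ = (z_{α/2} + z_β)² · (σ₁² + σ₂²/r) / δ²
   = (1.960 + 1.282)² · (8² + 13²/3) / 4.8²
   = 10.5106 · (64 + 56.3333) / 23.04
   = 10.5106 · 120.3333 / 23.04
   = 54.89
Round up → n₁ = 55; n₂ = r·n₁ = 3 × 55 = 165.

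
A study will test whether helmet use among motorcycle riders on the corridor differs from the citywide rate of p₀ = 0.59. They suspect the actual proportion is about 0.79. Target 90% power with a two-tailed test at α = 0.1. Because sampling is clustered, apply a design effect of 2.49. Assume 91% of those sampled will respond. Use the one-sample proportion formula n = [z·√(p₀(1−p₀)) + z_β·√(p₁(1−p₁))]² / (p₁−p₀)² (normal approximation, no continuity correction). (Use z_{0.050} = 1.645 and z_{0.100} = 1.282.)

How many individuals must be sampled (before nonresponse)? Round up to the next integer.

n = [z_{α/2}·√(p₀q₀) + z_β·√(p₁q₁)]² / (p₁ − p₀)²
  = [1.645·√(0.59·0.41) + 1.282·√(0.79·0.21)]² / (0.20)²
  = [1.645·0.4918 + 1.282·0.4073]² / 0.0400
  = [1.3312]² / 0.0400
  = 44.30
Design effect: 2.49 × 44.30 = 110.32.
Adjust for 91% response: 110.32 / 0.91 = 121.23.
Round up → n = 122.

n = 122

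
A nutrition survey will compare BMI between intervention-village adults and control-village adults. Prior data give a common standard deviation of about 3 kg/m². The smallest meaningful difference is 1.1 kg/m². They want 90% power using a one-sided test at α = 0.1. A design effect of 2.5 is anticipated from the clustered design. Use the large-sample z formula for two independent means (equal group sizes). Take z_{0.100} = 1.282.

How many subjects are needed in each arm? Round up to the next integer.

n = 245 per group

n = (z_α + z_β)² · (σ₁² + σ₂²) / δ²
  = (1.282 + 1.282)² · (2·3² = 18) / 1.1²
  = 6.5741 · 18 / 1.21
  = 97.80
Design effect: 2.5 × 97.80 = 244.49.
Round up → n = 245 per group.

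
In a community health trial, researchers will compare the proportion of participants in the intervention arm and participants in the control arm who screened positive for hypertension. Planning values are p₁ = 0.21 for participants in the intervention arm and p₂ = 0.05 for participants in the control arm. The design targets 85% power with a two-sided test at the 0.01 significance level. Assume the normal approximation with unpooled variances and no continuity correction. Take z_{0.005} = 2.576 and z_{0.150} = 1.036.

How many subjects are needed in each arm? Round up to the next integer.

n = (z_{α/2} + z_β)² · [p₁(1−p₁) + p₂(1−p₂)] / (p₁ − p₂)²
  = (2.576 + 1.036)² · (0.21·0.79 + 0.05·0.95) / (0.16)²
  = (3.612)² · (0.1659 + 0.0475) / 0.0256
  = 13.0465 · 0.2134 / 0.0256
  = 108.76
Round up → n = 109 per group.

n = 109 per group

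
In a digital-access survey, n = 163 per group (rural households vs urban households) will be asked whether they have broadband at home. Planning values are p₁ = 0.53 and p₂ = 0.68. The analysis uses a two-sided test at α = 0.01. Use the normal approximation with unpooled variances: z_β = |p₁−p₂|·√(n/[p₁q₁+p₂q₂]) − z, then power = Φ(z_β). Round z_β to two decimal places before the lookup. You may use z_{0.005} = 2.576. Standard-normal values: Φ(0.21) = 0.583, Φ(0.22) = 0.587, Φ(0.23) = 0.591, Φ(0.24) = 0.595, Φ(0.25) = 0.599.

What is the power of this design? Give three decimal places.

Power ≈ 0.591

z_β = |p₁−p₂|·√(n/[p₁q₁+p₂q₂]) − z_{α/2}
    = 0.15 · √(163/0.4667) − 2.576
    = 0.15 · 18.6885 − 2.576
    = 2.8033 − 2.576 = 0.2273 → 0.23
Power = Φ(0.23) = 0.591.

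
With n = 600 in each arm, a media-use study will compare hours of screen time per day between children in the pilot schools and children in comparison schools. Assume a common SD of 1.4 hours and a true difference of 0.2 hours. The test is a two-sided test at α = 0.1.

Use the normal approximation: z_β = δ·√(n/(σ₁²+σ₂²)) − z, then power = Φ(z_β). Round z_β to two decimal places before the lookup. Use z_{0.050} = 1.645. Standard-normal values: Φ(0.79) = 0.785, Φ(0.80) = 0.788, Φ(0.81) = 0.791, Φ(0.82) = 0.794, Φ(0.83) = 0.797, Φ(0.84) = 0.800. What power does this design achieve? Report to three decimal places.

z_β = δ·√(n/(σ₁²+σ₂²)) − z_{α/2}
    = 0.2 · √(600/3.92) − 1.645
    = 0.2 · 12.37179 − 1.645
    = 2.4744 − 1.645 = 0.8294 → 0.83
Power = Φ(0.83) = 0.797.

Power ≈ 0.797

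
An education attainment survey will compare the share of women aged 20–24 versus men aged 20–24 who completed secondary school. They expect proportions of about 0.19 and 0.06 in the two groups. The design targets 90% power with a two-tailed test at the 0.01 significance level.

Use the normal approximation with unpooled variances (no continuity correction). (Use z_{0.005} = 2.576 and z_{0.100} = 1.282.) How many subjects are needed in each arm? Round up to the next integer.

n = (z_{α/2} + z_β)² · [p₁(1−p₁) + p₂(1−p₂)] / (p₁ − p₂)²
  = (2.576 + 1.282)² · (0.19·0.81 + 0.06·0.94) / (0.13)²
  = (3.858)² · (0.1539 + 0.0564) / 0.0169
  = 14.8842 · 0.2103 / 0.0169
  = 185.22
Round up → n = 186 per group.

n = 186 per group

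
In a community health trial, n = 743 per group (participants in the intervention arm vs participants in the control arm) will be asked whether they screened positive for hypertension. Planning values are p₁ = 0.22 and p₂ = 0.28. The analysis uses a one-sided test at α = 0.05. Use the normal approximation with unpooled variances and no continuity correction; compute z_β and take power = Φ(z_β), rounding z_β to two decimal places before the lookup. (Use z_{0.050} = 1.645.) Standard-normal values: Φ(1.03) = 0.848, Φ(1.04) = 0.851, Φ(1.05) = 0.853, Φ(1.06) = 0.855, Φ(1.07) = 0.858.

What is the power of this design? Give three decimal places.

z_β = |p₁−p₂|·√(n/[p₁q₁+p₂q₂]) − z_α
    = 0.06 · √(743/0.3732) − 1.645
    = 0.06 · 44.6194 − 1.645
    = 2.6772 − 1.645 = 1.0322 → 1.03
Power = Φ(1.03) = 0.848.

Power ≈ 0.848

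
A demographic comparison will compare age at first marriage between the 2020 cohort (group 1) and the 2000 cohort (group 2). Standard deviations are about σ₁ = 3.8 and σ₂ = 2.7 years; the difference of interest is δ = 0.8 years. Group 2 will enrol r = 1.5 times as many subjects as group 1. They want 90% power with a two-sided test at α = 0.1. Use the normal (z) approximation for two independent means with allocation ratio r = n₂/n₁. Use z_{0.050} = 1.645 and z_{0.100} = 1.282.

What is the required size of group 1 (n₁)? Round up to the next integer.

n₁ = 259

n₁ = (z_{α/2} + z_β)² · (σ₁² + σ₂²/r) / δ²
   = (1.645 + 1.282)² · (3.8² + 2.7²/1.5) / 0.8²
   = 8.5673 · (14.44 + 4.86) / 0.64
   = 8.5673 · 19.3 / 0.64
   = 258.36
Round up → n₁ = 259; n₂ = r·n₁ = 1.5 × 259 = 389.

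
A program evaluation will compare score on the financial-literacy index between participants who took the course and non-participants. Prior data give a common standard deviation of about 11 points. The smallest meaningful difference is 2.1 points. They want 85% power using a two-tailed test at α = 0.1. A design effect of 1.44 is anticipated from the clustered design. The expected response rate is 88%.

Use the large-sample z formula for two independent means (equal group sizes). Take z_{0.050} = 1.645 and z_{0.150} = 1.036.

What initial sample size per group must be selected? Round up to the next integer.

n = (z_{α/2} + z_β)² · (σ₁² + σ₂²) / δ²
  = (1.645 + 1.036)² · (2·11² = 242) / 2.1²
  = 7.1878 · 242 / 4.41
  = 394.43
Design effect: 1.44 × 394.43 = 567.98.
Adjust for 88% response: 567.98 / 0.88 = 645.43.
Round up → n = 646 per group.

n = 646 per group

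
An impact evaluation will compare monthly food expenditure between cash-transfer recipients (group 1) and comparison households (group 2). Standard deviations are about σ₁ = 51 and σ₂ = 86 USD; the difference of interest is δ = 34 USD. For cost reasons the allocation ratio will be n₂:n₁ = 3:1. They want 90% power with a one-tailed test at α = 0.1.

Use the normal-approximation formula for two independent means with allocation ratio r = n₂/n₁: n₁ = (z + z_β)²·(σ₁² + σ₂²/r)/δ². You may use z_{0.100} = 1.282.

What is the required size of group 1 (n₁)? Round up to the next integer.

n₁ = 29

n₁ = (z_α + z_β)² · (σ₁² + σ₂²/r) / δ²
   = (1.282 + 1.282)² · (51² + 86²/3) / 34²
   = 6.5741 · (2601 + 2465.3) / 1156
   = 6.5741 · 5066.3 / 1156
   = 28.81
Round up → n₁ = 29; n₂ = r·n₁ = 3 × 29 = 87.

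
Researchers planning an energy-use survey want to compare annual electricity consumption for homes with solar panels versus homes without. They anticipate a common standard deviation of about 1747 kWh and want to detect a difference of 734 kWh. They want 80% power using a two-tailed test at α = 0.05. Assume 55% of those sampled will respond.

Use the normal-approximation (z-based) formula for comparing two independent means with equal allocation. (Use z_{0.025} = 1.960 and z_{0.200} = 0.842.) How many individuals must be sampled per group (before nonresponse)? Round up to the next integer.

n = (z_{α/2} + z_β)² · (σ₁² + σ₂²) / δ²
  = (1.960 + 0.842)² · (2·1747² = 6104018) / 734²
  = 7.8512 · 6104018 / 538756
  = 88.95
Adjust for 55% response: 88.95 / 0.55 = 161.73.
Round up → n = 162 per group.

n = 162 per group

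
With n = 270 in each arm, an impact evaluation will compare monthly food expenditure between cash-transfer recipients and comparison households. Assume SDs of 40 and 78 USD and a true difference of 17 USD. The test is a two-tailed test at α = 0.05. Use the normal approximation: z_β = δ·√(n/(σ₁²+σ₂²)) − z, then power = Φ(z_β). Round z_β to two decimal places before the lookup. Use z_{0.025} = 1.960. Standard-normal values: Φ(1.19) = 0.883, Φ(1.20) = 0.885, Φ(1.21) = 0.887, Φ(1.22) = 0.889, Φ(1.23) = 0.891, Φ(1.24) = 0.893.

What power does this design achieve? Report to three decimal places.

z_β = δ·√(n/(σ₁²+σ₂²)) − z_{α/2}
    = 17 · √(270/7684) − 1.960
    = 17 · 0.18745 − 1.960
    = 3.1867 − 1.960 = 1.2267 → 1.23
Power = Φ(1.23) = 0.891.

Power ≈ 0.891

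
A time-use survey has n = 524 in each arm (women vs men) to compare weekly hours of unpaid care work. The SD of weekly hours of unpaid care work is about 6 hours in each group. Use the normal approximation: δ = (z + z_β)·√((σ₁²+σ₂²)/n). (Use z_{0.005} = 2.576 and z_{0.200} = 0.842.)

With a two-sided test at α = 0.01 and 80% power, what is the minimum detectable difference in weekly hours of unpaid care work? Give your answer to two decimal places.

Minimum detectable difference ≈ 1.27 hours

δ = (z_{α/2} + z_β) · √((σ₁²+σ₂²)/n)
  = (2.576 + 0.842) · √(72/524)
  = 3.418 · √0.1374
  = 3.418 · 0.3707
  = 1.2670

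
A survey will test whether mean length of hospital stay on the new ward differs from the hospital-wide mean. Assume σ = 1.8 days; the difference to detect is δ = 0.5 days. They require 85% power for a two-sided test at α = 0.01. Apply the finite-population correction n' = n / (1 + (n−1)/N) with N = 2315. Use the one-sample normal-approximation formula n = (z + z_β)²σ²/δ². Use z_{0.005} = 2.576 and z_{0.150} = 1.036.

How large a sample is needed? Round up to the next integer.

n = (z_{α/2} + z_β)² · σ² / δ²
  = (2.576 + 1.036)² · 1.8² / 0.5²
  = 13.0465 · 3.24 / 0.25
  = 169.08
Finite-population correction (N = 2315): 169.08 / (1 + (169.08 − 1)/2315) = 157.64.
Round up → n = 158.

n = 158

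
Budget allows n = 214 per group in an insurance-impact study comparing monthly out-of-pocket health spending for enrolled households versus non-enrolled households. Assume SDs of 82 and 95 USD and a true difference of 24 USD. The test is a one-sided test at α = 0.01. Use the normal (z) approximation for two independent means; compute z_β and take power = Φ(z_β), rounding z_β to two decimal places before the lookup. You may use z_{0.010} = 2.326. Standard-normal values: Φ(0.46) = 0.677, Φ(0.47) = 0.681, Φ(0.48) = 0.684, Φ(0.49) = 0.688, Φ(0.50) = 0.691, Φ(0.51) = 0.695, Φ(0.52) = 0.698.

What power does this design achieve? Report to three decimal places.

z_β = δ·√(n/(σ₁²+σ₂²)) − z_α
    = 24 · √(214/15749) − 2.326
    = 24 · 0.11657 − 2.326
    = 2.7976 − 2.326 = 0.4716 → 0.47
Power = Φ(0.47) = 0.681.

Power ≈ 0.681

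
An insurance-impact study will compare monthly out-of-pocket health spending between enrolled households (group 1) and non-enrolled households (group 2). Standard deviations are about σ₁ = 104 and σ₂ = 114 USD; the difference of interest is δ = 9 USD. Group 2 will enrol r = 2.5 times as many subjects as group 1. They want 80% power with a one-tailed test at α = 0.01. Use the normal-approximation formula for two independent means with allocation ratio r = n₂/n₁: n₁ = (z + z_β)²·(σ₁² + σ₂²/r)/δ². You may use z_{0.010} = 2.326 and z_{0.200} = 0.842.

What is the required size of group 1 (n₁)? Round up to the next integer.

n₁ = 1985

n₁ = (z_α + z_β)² · (σ₁² + σ₂²/r) / δ²
   = (2.326 + 0.842)² · (104² + 114²/2.5) / 9²
   = 10.0362 · (10816 + 5198.4) / 81
   = 10.0362 · 16014.4 / 81
   = 1984.25
Round up → n₁ = 1985; n₂ = r·n₁ = 2.5 × 1985 = 4963.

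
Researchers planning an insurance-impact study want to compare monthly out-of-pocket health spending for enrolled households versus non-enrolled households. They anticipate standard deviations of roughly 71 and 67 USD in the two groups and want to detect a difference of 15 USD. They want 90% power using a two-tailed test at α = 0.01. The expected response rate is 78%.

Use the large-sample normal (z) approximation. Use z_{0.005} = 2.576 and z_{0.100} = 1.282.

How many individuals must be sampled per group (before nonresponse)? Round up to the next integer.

n = 809 per group

n = (z_{α/2} + z_β)² · (σ₁² + σ₂²) / δ²
  = (2.576 + 1.282)² · (71² + 67² = 9530) / 15²
  = 14.8842 · 9530 / 225
  = 630.43
Adjust for 78% response: 630.43 / 0.78 = 808.24.
Round up → n = 809 per group.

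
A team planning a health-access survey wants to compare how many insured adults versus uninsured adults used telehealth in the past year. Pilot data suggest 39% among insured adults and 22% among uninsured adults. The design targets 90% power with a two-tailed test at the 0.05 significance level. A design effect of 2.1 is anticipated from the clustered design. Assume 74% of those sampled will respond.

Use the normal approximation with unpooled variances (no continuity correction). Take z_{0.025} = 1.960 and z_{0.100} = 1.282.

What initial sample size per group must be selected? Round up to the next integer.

n = 423 per group

n = (z_{α/2} + z_β)² · [p₁(1−p₁) + p₂(1−p₂)] / (p₁ − p₂)²
  = (1.960 + 1.282)² · (0.39·0.61 + 0.22·0.78) / (0.17)²
  = (3.242)² · (0.2379 + 0.1716) / 0.0289
  = 10.5106 · 0.4095 / 0.0289
  = 148.93
Design effect: 2.1 × 148.93 = 312.75.
Adjust for 74% response: 312.75 / 0.74 = 422.64.
Round up → n = 423 per group.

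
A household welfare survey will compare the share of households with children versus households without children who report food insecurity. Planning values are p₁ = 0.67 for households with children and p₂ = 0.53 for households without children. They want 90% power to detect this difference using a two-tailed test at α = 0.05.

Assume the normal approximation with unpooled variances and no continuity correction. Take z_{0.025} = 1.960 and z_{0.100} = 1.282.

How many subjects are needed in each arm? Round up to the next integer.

n = 253 per group

n = (z_{α/2} + z_β)² · [p₁(1−p₁) + p₂(1−p₂)] / (p₁ − p₂)²
  = (1.960 + 1.282)² · (0.67·0.33 + 0.53·0.47) / (0.14)²
  = (3.242)² · (0.2211 + 0.2491) / 0.0196
  = 10.5106 · 0.4702 / 0.0196
  = 252.15
Round up → n = 253 per group.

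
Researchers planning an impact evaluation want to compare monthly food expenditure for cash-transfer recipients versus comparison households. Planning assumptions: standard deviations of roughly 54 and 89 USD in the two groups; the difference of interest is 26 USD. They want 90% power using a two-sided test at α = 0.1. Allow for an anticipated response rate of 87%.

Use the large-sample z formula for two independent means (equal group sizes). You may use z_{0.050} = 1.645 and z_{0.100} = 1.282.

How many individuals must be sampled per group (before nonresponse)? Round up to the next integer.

n = (z_{α/2} + z_β)² · (σ₁² + σ₂²) / δ²
  = (1.645 + 1.282)² · (54² + 89² = 10837) / 26²
  = 8.5673 · 10837 / 676
  = 137.34
Adjust for 87% response: 137.34 / 0.87 = 157.87.
Round up → n = 158 per group.

n = 158 per group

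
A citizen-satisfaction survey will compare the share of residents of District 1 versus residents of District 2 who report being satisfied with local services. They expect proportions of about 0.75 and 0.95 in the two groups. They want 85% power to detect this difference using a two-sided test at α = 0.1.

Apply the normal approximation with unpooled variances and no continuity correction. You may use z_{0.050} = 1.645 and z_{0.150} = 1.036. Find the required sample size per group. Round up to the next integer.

n = 43 per group

n = (z_{α/2} + z_β)² · [p₁(1−p₁) + p₂(1−p₂)] / (p₁ − p₂)²
  = (1.645 + 1.036)² · (0.75·0.25 + 0.95·0.05) / (-0.20)²
  = (2.681)² · (0.1875 + 0.0475) / 0.0400
  = 7.1878 · 0.2350 / 0.0400
  = 42.23
Round up → n = 43 per group.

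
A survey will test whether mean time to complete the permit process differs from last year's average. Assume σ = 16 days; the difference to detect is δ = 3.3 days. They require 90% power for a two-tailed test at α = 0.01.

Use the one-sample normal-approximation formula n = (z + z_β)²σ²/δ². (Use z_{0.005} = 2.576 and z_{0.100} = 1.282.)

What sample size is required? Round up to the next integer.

n = 350

n = (z_{α/2} + z_β)² · σ² / δ²
  = (2.576 + 1.282)² · 16² / 3.3²
  = 14.8842 · 256 / 10.89
  = 349.89
Round up → n = 350.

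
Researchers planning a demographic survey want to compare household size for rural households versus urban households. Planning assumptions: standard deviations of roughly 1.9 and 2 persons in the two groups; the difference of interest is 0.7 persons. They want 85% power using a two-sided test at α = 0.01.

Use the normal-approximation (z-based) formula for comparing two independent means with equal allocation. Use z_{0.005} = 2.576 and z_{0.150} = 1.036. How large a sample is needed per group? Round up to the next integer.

n = (z_{α/2} + z_β)² · (σ₁² + σ₂²) / δ²
  = (2.576 + 1.036)² · (1.9² + 2² = 7.61) / 0.7²
  = 13.0465 · 7.61 / 0.49
  = 202.62
Round up → n = 203 per group.

n = 203 per group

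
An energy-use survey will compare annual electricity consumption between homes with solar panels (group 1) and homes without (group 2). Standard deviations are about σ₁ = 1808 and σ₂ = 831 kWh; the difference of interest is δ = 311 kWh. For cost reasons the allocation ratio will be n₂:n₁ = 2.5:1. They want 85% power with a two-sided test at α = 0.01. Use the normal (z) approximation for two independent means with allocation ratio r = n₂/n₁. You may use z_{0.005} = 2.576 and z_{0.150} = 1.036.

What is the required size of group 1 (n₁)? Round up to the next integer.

n₁ = 479

n₁ = (z_{α/2} + z_β)² · (σ₁² + σ₂²/r) / δ²
   = (2.576 + 1.036)² · (1808² + 831²/2.5) / 311²
   = 13.0465 · (3268864 + 276224.4) / 96721
   = 13.0465 · 3545088.4 / 96721
   = 478.19
Round up → n₁ = 479; n₂ = r·n₁ = 2.5 × 479 = 1198.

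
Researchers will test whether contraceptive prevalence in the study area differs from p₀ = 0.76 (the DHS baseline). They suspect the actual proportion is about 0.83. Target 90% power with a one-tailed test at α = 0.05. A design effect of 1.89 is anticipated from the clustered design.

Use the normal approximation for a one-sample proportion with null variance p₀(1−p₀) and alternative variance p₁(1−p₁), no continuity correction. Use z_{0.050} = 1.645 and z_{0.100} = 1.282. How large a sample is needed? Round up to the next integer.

n = 541

n = [z_α·√(p₀q₀) + z_β·√(p₁q₁)]² / (p₁ − p₀)²
  = [1.645·√(0.76·0.24) + 1.282·√(0.83·0.17)]² / (0.07)²
  = [1.645·0.4271 + 1.282·0.3756]² / 0.0049
  = [1.1841]² / 0.0049
  = 286.15
Design effect: 1.89 × 286.15 = 540.82.
Round up → n = 541.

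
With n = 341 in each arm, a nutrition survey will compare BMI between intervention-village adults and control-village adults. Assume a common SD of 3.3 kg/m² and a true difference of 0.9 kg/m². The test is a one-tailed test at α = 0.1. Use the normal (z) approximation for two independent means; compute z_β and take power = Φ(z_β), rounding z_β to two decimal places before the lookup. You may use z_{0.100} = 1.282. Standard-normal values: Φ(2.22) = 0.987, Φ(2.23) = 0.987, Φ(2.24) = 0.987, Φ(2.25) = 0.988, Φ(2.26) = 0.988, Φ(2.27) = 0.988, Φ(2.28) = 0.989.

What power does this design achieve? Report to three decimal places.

Power ≈ 0.989

z_β = δ·√(n/(σ₁²+σ₂²)) − z_α
    = 0.9 · √(341/21.78) − 1.282
    = 0.9 · 3.95684 − 1.282
    = 3.5612 − 1.282 = 2.2792 → 2.28
Power = Φ(2.28) = 0.989.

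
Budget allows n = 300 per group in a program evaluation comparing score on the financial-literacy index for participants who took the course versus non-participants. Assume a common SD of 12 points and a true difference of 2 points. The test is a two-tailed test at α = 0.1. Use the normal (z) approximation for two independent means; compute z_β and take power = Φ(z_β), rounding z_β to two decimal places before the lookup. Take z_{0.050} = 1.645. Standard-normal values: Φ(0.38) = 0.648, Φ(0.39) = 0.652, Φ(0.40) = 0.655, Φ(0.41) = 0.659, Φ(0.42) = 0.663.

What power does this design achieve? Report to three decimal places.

z_β = δ·√(n/(σ₁²+σ₂²)) − z_{α/2}
    = 2 · √(300/288) − 1.645
    = 2 · 1.02062 − 1.645
    = 2.0412 − 1.645 = 0.3962 → 0.40
Power = Φ(0.40) = 0.655.

Power ≈ 0.655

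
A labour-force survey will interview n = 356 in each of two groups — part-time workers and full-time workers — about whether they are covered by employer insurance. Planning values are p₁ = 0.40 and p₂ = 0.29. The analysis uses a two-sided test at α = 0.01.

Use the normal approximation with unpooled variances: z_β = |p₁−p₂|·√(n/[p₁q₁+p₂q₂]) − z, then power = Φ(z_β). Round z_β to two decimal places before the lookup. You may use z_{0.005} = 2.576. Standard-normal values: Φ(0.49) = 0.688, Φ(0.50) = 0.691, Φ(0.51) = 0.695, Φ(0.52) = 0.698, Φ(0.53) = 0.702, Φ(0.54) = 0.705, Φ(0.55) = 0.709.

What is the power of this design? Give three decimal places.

z_β = |p₁−p₂|·√(n/[p₁q₁+p₂q₂]) − z_{α/2}
    = 0.11 · √(356/0.4459) − 2.576
    = 0.11 · 28.2557 − 2.576
    = 3.1081 − 2.576 = 0.5321 → 0.53
Power = Φ(0.53) = 0.702.

Power ≈ 0.702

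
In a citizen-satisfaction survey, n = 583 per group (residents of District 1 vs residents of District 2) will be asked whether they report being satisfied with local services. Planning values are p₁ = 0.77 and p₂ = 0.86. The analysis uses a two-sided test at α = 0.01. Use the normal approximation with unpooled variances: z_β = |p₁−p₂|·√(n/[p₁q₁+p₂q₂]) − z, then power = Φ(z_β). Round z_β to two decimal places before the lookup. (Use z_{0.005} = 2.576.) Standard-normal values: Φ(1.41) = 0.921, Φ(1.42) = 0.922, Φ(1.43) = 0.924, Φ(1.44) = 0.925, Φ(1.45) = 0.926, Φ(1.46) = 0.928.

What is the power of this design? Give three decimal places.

Power ≈ 0.921

z_β = |p₁−p₂|·√(n/[p₁q₁+p₂q₂]) − z_{α/2}
    = 0.09 · √(583/0.2975) − 2.576
    = 0.09 · 44.2681 − 2.576
    = 3.9841 − 2.576 = 1.4081 → 1.41
Power = Φ(1.41) = 0.921.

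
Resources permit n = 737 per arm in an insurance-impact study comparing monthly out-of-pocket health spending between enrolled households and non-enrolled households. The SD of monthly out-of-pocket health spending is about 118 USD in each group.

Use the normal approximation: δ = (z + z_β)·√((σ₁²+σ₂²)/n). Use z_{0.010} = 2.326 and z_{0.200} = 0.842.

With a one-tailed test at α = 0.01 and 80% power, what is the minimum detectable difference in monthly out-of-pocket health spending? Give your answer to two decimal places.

δ = (z_α + z_β) · √((σ₁²+σ₂²)/n)
  = (2.326 + 0.842) · √(27848/737)
  = 3.168 · √37.7856
  = 3.168 · 6.1470
  = 19.4737

Minimum detectable difference ≈ 19.47 USD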